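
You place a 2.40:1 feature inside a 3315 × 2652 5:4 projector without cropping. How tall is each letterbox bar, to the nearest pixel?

635 px

2.40:1 (2.400) > 5:4 (1.250), so the feature fills the width.
That makes the image 1381.25 px tall (3315 / 2.400).
2652 − 1381.25 = 1270.75 px of bars (635.38 each).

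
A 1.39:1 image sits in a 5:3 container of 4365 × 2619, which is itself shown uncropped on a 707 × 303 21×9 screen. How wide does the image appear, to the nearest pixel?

Inside the 4365×2619 canvas the image is height-limited at 3640.41 × 2619.00.
5:3 in 707×303: fills the height, so the intermediate becomes 505.00 × 303.00 — a scale of ×0.1157.
Applying the same ×0.1157: 3640.41 → 421.17.

421 px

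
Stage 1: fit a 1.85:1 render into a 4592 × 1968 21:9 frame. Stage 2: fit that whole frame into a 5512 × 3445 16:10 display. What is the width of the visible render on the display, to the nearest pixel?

4370 px

Inside the 4592×1968 canvas the render is height-limited at 3640.80 × 1968.00.
Second fit — the 21:9 canvas into 5512×3445 spans the width: 5512.00 × 2362.29 (×1.2003 from 4592×1968).
The render scales with it: width 3640.80 × 1.2003 ≈ 4370.23.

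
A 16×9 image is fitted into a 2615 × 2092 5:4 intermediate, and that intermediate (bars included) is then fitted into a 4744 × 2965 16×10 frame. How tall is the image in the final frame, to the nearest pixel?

2085 px

First fit — 16×9 into 2615×2092 spans the width: 2615.00 × 1470.94.
The 5:4 canvas is height-limited in 4744×2965, giving 3706.25 × 2965.00; scale factor 1.4173.
So the image's height is 1470.94 × 1.4173 ≈ 2084.77.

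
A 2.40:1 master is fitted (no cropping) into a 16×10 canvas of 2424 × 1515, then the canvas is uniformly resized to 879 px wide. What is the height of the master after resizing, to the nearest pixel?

Fitted into 2424×1515, the master spans the width; its height is 2424 / 2.400 ≈ 1010.00 px.
Scaling 2424 → 879 is ×0.3626, so the height becomes 1010.00 × 0.3626 ≈ 366.25 px.

366 px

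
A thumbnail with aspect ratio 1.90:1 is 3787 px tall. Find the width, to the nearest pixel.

Width = 3787 × 1.900 = 7195.30.

7195 px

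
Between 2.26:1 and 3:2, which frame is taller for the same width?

3:2

2.26 and 3:2 = 1.5; 2.26 > 1.5. The smaller width-to-height ratio is the taller frame.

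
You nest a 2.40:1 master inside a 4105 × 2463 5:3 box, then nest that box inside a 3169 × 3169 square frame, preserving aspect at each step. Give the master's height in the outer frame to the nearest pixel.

1320 px

First fit — 2.40:1 into 4105×2463 spans the width: 4105.00 × 1710.42.
5:3 in 3169×3169: fills the width, so the intermediate becomes 3169.00 × 1901.40 — a scale of ×0.7720.
The master scales with it: height 1710.42 × 0.7720 ≈ 1320.42.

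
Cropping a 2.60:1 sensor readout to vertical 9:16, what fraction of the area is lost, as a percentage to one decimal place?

78.4%

Going from 2.60:1 to vertical 9:16 means cutting width while keeping height.
(0.562)/(2.600) ≈ 0.216 of the area survives, leaving 78.37% discarded.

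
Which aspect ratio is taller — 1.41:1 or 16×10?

1.41 and 16×10 = 1.6; 1.6 > 1.41. The smaller width-to-height ratio is the taller frame.

1.41:1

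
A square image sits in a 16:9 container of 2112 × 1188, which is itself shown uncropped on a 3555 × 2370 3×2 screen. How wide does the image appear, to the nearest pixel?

2000 px

Inside the 2112×1188 canvas the image is height-limited at 1188.00 × 1188.00.
16:9 in 3555×2370: fills the width, so the intermediate becomes 3555.00 × 1999.69 — a scale of ×1.6832.
The image scales with it: width 1188.00 × 1.6832 ≈ 1999.69.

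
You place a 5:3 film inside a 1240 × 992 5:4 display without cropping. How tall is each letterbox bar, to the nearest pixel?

5:3 is wider than 5:4, so it spans the full width.
Content height = 1240 × 3/5 ≈ 744.00 px.
Black = 992 − 744.00 = 248.00 px, or 124.00 per bar.

124 px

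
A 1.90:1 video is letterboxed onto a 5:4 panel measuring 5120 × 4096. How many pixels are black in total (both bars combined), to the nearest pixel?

1.90:1 is wider than 5:4, so it spans the full width.
Content height = 5120 / 1.900 ≈ 2694.7368 px.
Black = 4096 − 2694.7368 = 1401.2632 px.
Across the 5120-px span: 1401.2632 × 5120 ≈ 7174467 px.

7174467 pixels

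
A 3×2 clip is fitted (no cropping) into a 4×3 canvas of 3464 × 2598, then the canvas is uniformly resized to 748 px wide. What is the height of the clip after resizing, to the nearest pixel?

Fitted into 3464×2598, the clip spans the width; its height is 3464 × 2/3 ≈ 2309.33 px.
Resizing to 748 px wide multiplies everything by 0.2159: 2309.33 → 498.67 px.

499 px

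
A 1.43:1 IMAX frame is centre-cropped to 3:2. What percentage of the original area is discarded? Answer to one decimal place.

4.7%

The width stays; only height is cut (since 3:2 is wider than 1.43:1 IMAX).
Fraction kept = (1.430)/(1.500) ≈ 95.33%, so 4.67% is lost.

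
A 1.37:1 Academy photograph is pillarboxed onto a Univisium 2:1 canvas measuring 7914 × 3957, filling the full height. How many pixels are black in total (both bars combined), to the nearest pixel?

The photograph is 3957 × 1.370 ≈ 5421.0900 px wide.
Black = 7914 − 5421.0900 = 2492.9100 px.
That's 2492.9100 × 3957 ≈ 9864445 black pixels.

9864445 pixels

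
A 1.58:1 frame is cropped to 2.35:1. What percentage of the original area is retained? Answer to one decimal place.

67.2%

The width stays; only height is cut (since 2.35:1 is wider than 1.58:1).
Fraction kept = (1.580)/(2.350) ≈ 67.23%.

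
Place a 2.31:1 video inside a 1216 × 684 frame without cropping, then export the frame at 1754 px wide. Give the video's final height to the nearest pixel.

759 px

In the 1216×684 frame the video fills the width: height = 1216 / 2.310 ≈ 526.41 px.
The frame scales by 1754/1216 = 1.4424; 526.41 × 1.4424 ≈ 759.31 px.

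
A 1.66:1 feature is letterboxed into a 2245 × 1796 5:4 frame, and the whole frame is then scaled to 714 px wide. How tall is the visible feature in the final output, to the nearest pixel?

430 px

At 2245×1796 the feature is width-limited, so height = 2245 / 1.660 ≈ 1352.41 px.
Scaling 2245 → 714 is ×0.3180, so the height becomes 1352.41 × 0.3180 ≈ 430.12 px.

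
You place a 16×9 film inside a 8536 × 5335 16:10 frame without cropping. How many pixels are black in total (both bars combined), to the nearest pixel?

4553956 pixels

16×9 is wider than 16:10, so it spans the full width.
That makes the image 4801.5000 px tall (8536 × 9/16).
Black = 5335 − 4801.5000 = 533.5000 px.
Across the 8536-px span: 533.5000 × 8536 ≈ 4553956 px.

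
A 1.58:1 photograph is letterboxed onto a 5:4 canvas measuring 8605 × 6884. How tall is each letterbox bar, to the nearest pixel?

719 px

1.58:1 is wider than 5:4, so it spans the full width.
Content height = 8605 / 1.580 ≈ 5446.20 px.
Black = 6884 − 5446.20 = 1437.80 px, or 718.90 per bar.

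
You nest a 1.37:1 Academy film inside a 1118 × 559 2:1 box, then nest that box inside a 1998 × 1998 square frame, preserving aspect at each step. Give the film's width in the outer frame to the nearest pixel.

First fit — 1.37:1 Academy into 1118×559 spans the height: 765.83 × 559.00.
Second fit — the 2:1 canvas into 1998×1998 spans the width: 1998.00 × 999.00 (×1.7871 from 1118×559).
The film scales with it: width 765.83 × 1.7871 ≈ 1368.63.

1369 px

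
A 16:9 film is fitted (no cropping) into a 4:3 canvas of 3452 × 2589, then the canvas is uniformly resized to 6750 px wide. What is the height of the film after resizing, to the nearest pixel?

3797 px

In the 3452×2589 frame the film fills the width: height = 3452 × 9/16 ≈ 1941.75 px.
Scaling 3452 → 6750 is ×1.9554, so the height becomes 1941.75 × 1.9554 ≈ 3796.88 px.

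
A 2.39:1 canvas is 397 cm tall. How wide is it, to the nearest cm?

Width = 397 × 2.390 = 948.83.

949 cm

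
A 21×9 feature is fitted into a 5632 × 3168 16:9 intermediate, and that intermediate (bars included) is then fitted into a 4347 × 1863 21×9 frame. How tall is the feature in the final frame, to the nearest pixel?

1419 px

First fit — 21×9 into 5632×3168 spans the width: 5632.00 × 2413.71.
Second fit — the 16:9 canvas into 4347×1863 spans the height: 3312.00 × 1863.00 (×0.5881 from 5632×3168).
The feature scales with it: height 2413.71 × 0.5881 ≈ 1419.43.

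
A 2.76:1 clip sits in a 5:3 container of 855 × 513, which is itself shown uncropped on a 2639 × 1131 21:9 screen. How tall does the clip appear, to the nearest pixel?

First fit — 2.76:1 into 855×513 spans the width: 855.00 × 309.78.
Second fit — the 5:3 canvas into 2639×1131 spans the height: 1885.00 × 1131.00 (×2.2047 from 855×513).
So the clip's height is 309.78 × 2.2047 ≈ 682.97.

683 px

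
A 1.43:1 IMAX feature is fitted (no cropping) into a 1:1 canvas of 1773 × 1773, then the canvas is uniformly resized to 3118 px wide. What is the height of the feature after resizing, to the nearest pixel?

At 1773×1773 the feature is width-limited, so height = 1773 / 1.430 ≈ 1239.86 px.
Scaling 1773 → 3118 is ×1.7586, so the height becomes 1239.86 × 1.7586 ≈ 2180.42 px.

2180 px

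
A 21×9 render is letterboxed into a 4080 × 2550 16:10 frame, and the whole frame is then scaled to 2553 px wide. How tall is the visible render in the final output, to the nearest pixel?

1094 px

At 4080×2550 the render is width-limited, so height = 4080 × 9/21 ≈ 1748.57 px.
Resizing to 2553 px wide multiplies everything by 0.6257: 1748.57 → 1094.14 px.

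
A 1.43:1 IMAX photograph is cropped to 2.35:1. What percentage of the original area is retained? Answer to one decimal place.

Going from 1.43:1 IMAX to 2.35:1 means cutting height while keeping width.
(1.430)/(2.350) ≈ 0.609 of the area survives.

60.9%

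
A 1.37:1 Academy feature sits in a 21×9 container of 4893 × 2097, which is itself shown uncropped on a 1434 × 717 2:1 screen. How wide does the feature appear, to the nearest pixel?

1.37:1 Academy in 4893×2097: fills the height, so the feature is 2872.89 × 2097.00.
Second fit — the 21×9 canvas into 1434×717 spans the width: 1434.00 × 614.57 (×0.2931 from 4893×2097).
Applying the same ×0.2931: 2872.89 → 841.96.

842 px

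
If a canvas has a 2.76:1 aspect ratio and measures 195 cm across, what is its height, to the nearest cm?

Height = 195 / 2.760 = 70.65.

71 cm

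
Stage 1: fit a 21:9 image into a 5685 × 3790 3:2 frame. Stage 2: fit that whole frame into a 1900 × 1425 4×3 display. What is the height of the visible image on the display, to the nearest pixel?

Inside the 5685×3790 canvas the image is width-limited at 5685.00 × 2436.43.
3:2 in 1900×1425: fills the width, so the intermediate becomes 1900.00 × 1266.67 — a scale of ×0.3342.
The image scales with it: height 2436.43 × 0.3342 ≈ 814.29.

814 px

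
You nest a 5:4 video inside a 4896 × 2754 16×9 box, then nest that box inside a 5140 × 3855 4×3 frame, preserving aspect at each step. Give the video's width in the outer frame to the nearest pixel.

3614 px

First fit — 5:4 into 4896×2754 spans the height: 3442.50 × 2754.00.
16×9 in 5140×3855: fills the width, so the intermediate becomes 5140.00 × 2891.25 — a scale of ×1.0498.
So the video's width is 3442.50 × 1.0498 ≈ 3614.06.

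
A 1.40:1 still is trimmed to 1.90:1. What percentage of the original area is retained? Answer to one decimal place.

The width stays; only height is cut (since 1.90:1 is wider than 1.40:1).
Area ratio = (1.400)/(1.900) = 73.68% retained.

73.7%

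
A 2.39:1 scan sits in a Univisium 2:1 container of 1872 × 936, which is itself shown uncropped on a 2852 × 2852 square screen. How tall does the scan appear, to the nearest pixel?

2.39:1 in 1872×936: fills the width, so the scan is 1872.00 × 783.26.
Univisium 2:1 in 2852×2852: fills the width, so the intermediate becomes 2852.00 × 1426.00 — a scale of ×1.5235.
So the scan's height is 783.26 × 1.5235 ≈ 1193.31.

1193 px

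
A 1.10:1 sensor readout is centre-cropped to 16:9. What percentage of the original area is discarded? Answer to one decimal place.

38.1%

16:9 is wider than 1.10:1, so the crop keeps the full width and trims the height.
Fraction kept = (1.100)/(1.778) ≈ 61.88%, so 38.12% is lost.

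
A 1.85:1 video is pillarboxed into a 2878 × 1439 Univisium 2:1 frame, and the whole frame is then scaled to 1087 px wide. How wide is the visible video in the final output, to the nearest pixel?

Fitted into 2878×1439, the video spans the height; its width is 1439 × 1.850 ≈ 2662.15 px.
Resizing to 1087 px wide multiplies everything by 0.3777: 2662.15 → 1005.48 px.

1005 px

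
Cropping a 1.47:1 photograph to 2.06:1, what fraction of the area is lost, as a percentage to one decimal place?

28.6%

2.06:1 is wider than 1.47:1, so the crop keeps the full width and trims the height.
Fraction kept = (1.470)/(2.060) ≈ 71.36%, so 28.64% is lost.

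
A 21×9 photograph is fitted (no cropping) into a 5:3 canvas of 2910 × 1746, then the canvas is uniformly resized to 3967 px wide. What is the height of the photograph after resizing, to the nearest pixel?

Fitted into 2910×1746, the photograph spans the width; its height is 2910 × 9/21 ≈ 1247.14 px.
Scaling 2910 → 3967 is ×1.3632, so the height becomes 1247.14 × 1.3632 ≈ 1700.14 px.

1700 px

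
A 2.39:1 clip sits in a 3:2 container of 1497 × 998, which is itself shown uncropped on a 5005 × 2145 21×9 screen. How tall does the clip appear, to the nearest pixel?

1346 px

Inside the 1497×998 canvas the clip is width-limited at 1497.00 × 626.36.
The 3:2 canvas is height-limited in 5005×2145, giving 3217.50 × 2145.00; scale factor 2.1493.
Applying the same ×2.1493: 626.36 → 1346.23.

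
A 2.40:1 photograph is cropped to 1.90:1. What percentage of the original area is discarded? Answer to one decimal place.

20.8%

The height stays; only width is cut (since 1.90:1 is narrower than 2.40:1).
Fraction kept = (1.900)/(2.400) ≈ 79.17%, so 20.83% is lost.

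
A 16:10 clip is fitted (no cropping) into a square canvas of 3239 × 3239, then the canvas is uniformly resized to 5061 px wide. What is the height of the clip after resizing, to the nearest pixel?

3163 px

At 3239×3239 the clip is width-limited, so height = 3239 × 10/16 ≈ 2024.38 px.
The frame scales by 5061/3239 = 1.5625; 2024.38 × 1.5625 ≈ 3163.12 px.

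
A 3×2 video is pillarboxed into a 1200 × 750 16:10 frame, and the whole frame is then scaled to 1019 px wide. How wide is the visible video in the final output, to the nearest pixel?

955 px

In the 1200×750 frame the video fills the height: width = 750 × 3/2 ≈ 1125.00 px.
Scaling 1200 → 1019 is ×0.8492, so the width becomes 1125.00 × 0.8492 ≈ 955.31 px.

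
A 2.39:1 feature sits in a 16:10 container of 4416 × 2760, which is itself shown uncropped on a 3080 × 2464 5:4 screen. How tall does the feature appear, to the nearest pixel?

1289 px

Inside the 4416×2760 canvas the feature is width-limited at 4416.00 × 1847.70.
16:10 in 3080×2464: fills the width, so the intermediate becomes 3080.00 × 1925.00 — a scale of ×0.6975.
Applying the same ×0.6975: 1847.70 → 1288.70.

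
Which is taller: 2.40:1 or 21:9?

2.4 and 21:9 = 2.333; 2.4 > 2.333. The smaller width-to-height ratio is the taller frame.

21:9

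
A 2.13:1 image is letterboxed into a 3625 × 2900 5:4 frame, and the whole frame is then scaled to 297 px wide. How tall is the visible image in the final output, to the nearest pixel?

139 px

In the 3625×2900 frame the image fills the width: height = 3625 / 2.130 ≈ 1701.88 px.
The frame scales by 297/3625 = 0.0819; 1701.88 × 0.0819 ≈ 139.44 px.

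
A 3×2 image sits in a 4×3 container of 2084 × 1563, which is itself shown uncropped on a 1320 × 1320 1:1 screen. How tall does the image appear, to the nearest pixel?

880 px

3×2 in 2084×1563: fills the width, so the image is 2084.00 × 1389.33.
The 4×3 canvas is width-limited in 1320×1320, giving 1320.00 × 990.00; scale factor 0.6334.
Applying the same ×0.6334: 1389.33 → 880.00.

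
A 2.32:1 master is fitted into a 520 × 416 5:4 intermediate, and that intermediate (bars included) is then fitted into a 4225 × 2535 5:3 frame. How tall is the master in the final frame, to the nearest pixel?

Inside the 520×416 canvas the master is width-limited at 520.00 × 224.14.
5:4 in 4225×2535: fills the height, so the intermediate becomes 3168.75 × 2535.00 — a scale of ×6.0938.
So the master's height is 224.14 × 6.0938 ≈ 1365.84.

1366 px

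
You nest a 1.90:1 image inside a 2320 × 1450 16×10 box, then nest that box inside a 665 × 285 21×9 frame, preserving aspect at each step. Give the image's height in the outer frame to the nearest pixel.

240 px

1.90:1 in 2320×1450: fills the width, so the image is 2320.00 × 1221.05.
Second fit — the 16×10 canvas into 665×285 spans the height: 456.00 × 285.00 (×0.1966 from 2320×1450).
The image scales with it: height 1221.05 × 0.1966 ≈ 240.00.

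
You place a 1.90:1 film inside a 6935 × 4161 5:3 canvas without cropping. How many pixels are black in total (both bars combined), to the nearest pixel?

3543785 pixels

Since 1.900 > 1.667, the film is width-limited.
That makes the image 3650.0000 px tall (6935 / 1.900).
Black = 4161 − 3650.0000 = 511.0000 px.
Bar area = 511.0000 × 6935 ≈ 3543785 px.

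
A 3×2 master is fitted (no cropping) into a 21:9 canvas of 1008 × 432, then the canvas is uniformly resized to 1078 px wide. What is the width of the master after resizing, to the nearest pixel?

In the 1008×432 frame the master fills the height: width = 432 × 3/2 ≈ 648.00 px.
The frame scales by 1078/1008 = 1.0694; 648.00 × 1.0694 ≈ 693.00 px.

693 px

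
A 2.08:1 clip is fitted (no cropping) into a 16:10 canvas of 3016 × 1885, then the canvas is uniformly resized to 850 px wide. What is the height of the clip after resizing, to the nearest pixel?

Fitted into 3016×1885, the clip spans the width; its height is 3016 / 2.080 ≈ 1450.00 px.
Resizing to 850 px wide multiplies everything by 0.2818: 1450.00 → 408.65 px.

409 px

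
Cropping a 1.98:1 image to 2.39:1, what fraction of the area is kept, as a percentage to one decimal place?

The width stays; only height is cut (since 2.39:1 is wider than 1.98:1).
Fraction kept = (1.980)/(2.390) ≈ 82.85%.

82.8%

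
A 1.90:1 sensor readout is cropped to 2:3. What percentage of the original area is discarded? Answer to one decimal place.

64.9%

2:3 is narrower than 1.90:1, so the crop keeps the full height and trims the width.
Fraction kept = (0.667)/(1.900) ≈ 35.09%, so 64.91% is lost.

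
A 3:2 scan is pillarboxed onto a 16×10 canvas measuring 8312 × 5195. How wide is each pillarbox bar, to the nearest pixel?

260 px

3:2 is narrower than 16×10, so it spans the full height.
The scan is 5195 × 3/2 ≈ 7792.50 px wide.
8312 − 7792.50 = 519.50 px of bars (259.75 each).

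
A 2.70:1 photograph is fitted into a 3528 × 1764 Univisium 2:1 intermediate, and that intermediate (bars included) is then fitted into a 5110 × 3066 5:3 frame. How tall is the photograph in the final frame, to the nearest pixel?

1893 px

First fit — 2.70:1 into 3528×1764 spans the width: 3528.00 × 1306.67.
Second fit — the Univisium 2:1 canvas into 5110×3066 spans the width: 5110.00 × 2555.00 (×1.4484 from 3528×1764).
Applying the same ×1.4484: 1306.67 → 1892.59.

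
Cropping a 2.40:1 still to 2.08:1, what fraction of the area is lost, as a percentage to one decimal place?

2.08:1 is narrower than 2.40:1, so the crop keeps the full height and trims the width.
Fraction kept = (2.080)/(2.400) ≈ 86.67%, so 13.33% is lost.

13.3%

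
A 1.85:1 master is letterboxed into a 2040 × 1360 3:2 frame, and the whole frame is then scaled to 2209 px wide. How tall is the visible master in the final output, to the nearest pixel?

Fitted into 2040×1360, the master spans the width; its height is 2040 / 1.850 ≈ 1102.70 px.
Scaling 2040 → 2209 is ×1.0828, so the height becomes 1102.70 × 1.0828 ≈ 1194.05 px.

1194 px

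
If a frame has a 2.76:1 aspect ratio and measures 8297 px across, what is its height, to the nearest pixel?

3006 px

8297 / 2.760 = 3006.16.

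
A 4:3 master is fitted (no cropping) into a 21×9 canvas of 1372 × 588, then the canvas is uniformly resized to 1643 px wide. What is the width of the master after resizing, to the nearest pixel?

939 px

At 1372×588 the master is height-limited, so width = 588 × 4/3 ≈ 784.00 px.
The frame scales by 1643/1372 = 1.1975; 784.00 × 1.1975 ≈ 938.86 px.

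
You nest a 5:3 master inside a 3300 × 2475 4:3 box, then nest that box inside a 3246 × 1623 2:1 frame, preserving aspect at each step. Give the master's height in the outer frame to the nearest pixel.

First fit — 5:3 into 3300×2475 spans the width: 3300.00 × 1980.00.
Second fit — the 4:3 canvas into 3246×1623 spans the height: 2164.00 × 1623.00 (×0.6558 from 3300×2475).
Applying the same ×0.6558: 1980.00 → 1298.40.

1298 px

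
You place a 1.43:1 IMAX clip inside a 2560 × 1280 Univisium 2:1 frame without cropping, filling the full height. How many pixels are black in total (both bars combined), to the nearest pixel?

933888 pixels

That makes the image 1830.4000 px wide (1280 × 1.430).
2560 − 1830.4000 = 729.6000 px of bars.
That's 729.6000 × 1280 ≈ 933888 black pixels.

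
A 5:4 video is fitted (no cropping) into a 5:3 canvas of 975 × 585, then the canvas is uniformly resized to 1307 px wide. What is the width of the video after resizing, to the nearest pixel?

At 975×585 the video is height-limited, so width = 585 × 5/4 ≈ 731.25 px.
Scaling 975 → 1307 is ×1.3405, so the width becomes 731.25 × 1.3405 ≈ 980.25 px.

980 px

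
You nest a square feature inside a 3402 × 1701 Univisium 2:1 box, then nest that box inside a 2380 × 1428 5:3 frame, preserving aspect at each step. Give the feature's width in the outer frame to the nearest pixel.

Inside the 3402×1701 canvas the feature is height-limited at 1701.00 × 1701.00.
Second fit — the Univisium 2:1 canvas into 2380×1428 spans the width: 2380.00 × 1190.00 (×0.6996 from 3402×1701).
Applying the same ×0.6996: 1701.00 → 1190.00.

1190 px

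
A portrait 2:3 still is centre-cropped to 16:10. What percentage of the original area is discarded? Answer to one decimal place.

58.3%

Going from portrait 2:3 to 16:10 means cutting height while keeping width.
(0.667)/(1.600) ≈ 0.417 of the area survives, leaving 58.33% discarded.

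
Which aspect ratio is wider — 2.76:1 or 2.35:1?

2.76:1

2.76 and 2.35; 2.76 > 2.35.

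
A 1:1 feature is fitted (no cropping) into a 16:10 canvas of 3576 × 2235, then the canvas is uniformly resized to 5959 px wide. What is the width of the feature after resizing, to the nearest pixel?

3724 px

At 3576×2235 the feature is height-limited, so width = 2235 × 1/1 ≈ 2235.00 px.
Scaling 3576 → 5959 is ×1.6664, so the width becomes 2235.00 × 1.6664 ≈ 3724.38 px.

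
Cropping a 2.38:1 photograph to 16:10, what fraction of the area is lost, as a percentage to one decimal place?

32.8%

Going from 2.38:1 to 16:10 means cutting width while keeping height.
Area ratio = (1.600)/(2.380) = 67.23%; the remaining 32.77% is cropped out.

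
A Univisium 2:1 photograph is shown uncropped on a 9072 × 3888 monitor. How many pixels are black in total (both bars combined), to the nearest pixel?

5038848 pixels

Since 2.000 < 2.333, the photograph is height-limited.
The photograph is 3888 × 2/1 ≈ 7776.0000 px wide.
Black = 9072 − 7776.0000 = 1296.0000 px.
Across the 3888-px span: 1296.0000 × 3888 ≈ 5038848 px.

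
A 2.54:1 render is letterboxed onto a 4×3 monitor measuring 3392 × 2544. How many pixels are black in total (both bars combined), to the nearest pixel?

2.54:1 (2.540) > 4×3 (1.333), so the render fills the width.
The render is 3392 / 2.540 ≈ 1335.4331 px tall.
2544 − 1335.4331 = 1208.5669 px of bars.
That's 1208.5669 × 3392 ≈ 4099459 black pixels.

4099459 pixels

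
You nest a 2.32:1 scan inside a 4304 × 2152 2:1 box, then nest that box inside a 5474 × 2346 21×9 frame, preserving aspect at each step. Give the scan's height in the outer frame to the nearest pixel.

2022 px

Inside the 4304×2152 canvas the scan is width-limited at 4304.00 × 1855.17.
Second fit — the 2:1 canvas into 5474×2346 spans the height: 4692.00 × 2346.00 (×1.0901 from 4304×2152).
So the scan's height is 1855.17 × 1.0901 ≈ 2022.41.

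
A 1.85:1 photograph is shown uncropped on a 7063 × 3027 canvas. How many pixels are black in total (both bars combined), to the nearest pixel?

4428652 pixels

Since 1.850 < 2.333, the photograph is height-limited.
That makes the image 5599.9500 px wide (3027 × 1.850).
7063 − 5599.9500 = 1463.0500 px of bars.
Bar area = 1463.0500 × 3027 ≈ 4428652 px.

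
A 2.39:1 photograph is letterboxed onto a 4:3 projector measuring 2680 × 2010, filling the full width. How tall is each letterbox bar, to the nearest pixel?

444 px

The photograph is 2680 / 2.390 ≈ 1121.34 px tall.
2010 − 1121.34 = 888.66 px of bars (444.33 each).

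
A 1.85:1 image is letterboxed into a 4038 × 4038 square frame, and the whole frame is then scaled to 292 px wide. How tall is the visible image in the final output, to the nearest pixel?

158 px

In the 4038×4038 frame the image fills the width: height = 4038 / 1.850 ≈ 2182.70 px.
The frame scales by 292/4038 = 0.0723; 2182.70 × 0.0723 ≈ 157.84 px.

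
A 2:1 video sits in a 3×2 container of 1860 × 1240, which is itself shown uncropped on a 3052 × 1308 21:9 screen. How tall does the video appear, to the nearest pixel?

Inside the 1860×1240 canvas the video is width-limited at 1860.00 × 930.00.
The 3×2 canvas is height-limited in 3052×1308, giving 1962.00 × 1308.00; scale factor 1.0548.
So the video's height is 930.00 × 1.0548 ≈ 981.00.

981 px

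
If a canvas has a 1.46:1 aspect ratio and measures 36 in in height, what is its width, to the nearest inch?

53 in

Width = 36 × 1.460 = 52.56.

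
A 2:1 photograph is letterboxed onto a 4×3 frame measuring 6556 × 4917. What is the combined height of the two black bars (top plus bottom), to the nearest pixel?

2:1 (2.000) > 4×3 (1.333), so the photograph fills the width.
Content height = 6556 × 1/2 ≈ 3278.00 px.
4917 − 3278.00 = 1639.00 px of bars.

1639 px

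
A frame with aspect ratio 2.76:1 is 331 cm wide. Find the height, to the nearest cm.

120 cm

At 2.76:1, 331 / 2.760 ≈ 119.93.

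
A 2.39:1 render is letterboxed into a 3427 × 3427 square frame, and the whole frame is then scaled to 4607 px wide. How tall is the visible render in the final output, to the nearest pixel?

In the 3427×3427 frame the render fills the width: height = 3427 / 2.390 ≈ 1433.89 px.
Scaling 3427 → 4607 is ×1.3443, so the height becomes 1433.89 × 1.3443 ≈ 1927.62 px.

1928 px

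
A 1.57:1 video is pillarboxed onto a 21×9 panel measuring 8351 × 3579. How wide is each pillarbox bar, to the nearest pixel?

1366 px

Since 1.570 < 2.333, the video is height-limited.
That makes the image 5619.03 px wide (3579 × 1.570).
8351 − 5619.03 = 2731.97 px of bars (1365.98 each).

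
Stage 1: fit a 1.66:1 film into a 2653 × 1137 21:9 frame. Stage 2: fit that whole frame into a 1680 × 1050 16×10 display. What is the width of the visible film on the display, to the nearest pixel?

1195 px

1.66:1 in 2653×1137: fills the height, so the film is 1887.42 × 1137.00.
21:9 in 1680×1050: fills the width, so the intermediate becomes 1680.00 × 720.00 — a scale of ×0.6332.
The film scales with it: width 1887.42 × 0.6332 ≈ 1195.20.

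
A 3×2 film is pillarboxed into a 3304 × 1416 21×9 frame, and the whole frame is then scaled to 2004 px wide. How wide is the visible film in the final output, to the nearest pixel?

At 3304×1416 the film is height-limited, so width = 1416 × 3/2 ≈ 2124.00 px.
The frame scales by 2004/3304 = 0.6065; 2124.00 × 0.6065 ≈ 1288.29 px.

1288 px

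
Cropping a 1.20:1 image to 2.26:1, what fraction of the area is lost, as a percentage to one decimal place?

46.9%

2.26:1 is wider than 1.20:1, so the crop keeps the full width and trims the height.
Fraction kept = (1.200)/(2.260) ≈ 53.10%, so 46.90% is lost.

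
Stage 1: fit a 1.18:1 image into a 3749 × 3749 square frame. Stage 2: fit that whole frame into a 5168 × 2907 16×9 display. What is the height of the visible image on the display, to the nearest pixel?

1.18:1 in 3749×3749: fills the width, so the image is 3749.00 × 3177.12.
The square canvas is height-limited in 5168×2907, giving 2907.00 × 2907.00; scale factor 0.7754.
Applying the same ×0.7754: 3177.12 → 2463.56.

2464 px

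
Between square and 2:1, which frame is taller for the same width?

square

square = 1 and 2; 2 > 1. The smaller width-to-height ratio is the taller frame.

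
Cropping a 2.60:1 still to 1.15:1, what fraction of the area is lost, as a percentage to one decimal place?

Going from 2.60:1 to 1.15:1 means cutting width while keeping height.
(1.150)/(2.600) ≈ 0.442 of the area survives, leaving 55.77% discarded.

55.8%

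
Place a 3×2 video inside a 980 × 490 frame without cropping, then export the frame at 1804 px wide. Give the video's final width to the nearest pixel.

In the 980×490 frame the video fills the height: width = 490 × 3/2 ≈ 735.00 px.
Resizing to 1804 px wide multiplies everything by 1.8408: 735.00 → 1353.00 px.

1353 px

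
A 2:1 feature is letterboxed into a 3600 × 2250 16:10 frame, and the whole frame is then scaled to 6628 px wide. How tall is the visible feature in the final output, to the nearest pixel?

3314 px

In the 3600×2250 frame the feature fills the width: height = 3600 × 1/2 ≈ 1800.00 px.
The frame scales by 6628/3600 = 1.8411; 1800.00 × 1.8411 ≈ 3314.00 px.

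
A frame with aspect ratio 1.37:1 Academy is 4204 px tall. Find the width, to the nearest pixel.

Width = 4204 × 1.370 = 5759.48.

5759 px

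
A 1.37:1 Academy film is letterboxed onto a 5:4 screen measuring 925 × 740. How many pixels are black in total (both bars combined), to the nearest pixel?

59956 pixels

Since 1.370 > 1.250, the film is width-limited.
The film is 925 / 1.370 ≈ 675.1825 px tall.
Black = 740 − 675.1825 = 64.8175 px.
Across the 925-px span: 64.8175 × 925 ≈ 59956 px.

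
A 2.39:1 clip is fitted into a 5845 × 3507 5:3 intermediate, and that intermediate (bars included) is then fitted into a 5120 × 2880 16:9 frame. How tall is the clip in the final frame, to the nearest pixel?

Inside the 5845×3507 canvas the clip is width-limited at 5845.00 × 2445.61.
The 5:3 canvas is height-limited in 5120×2880, giving 4800.00 × 2880.00; scale factor 0.8212.
So the clip's height is 2445.61 × 0.8212 ≈ 2008.37.

2008 px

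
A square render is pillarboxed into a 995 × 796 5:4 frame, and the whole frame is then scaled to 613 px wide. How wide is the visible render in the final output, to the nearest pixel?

490 px

At 995×796 the render is height-limited, so width = 796 × 1/1 ≈ 796.00 px.
Scaling 995 → 613 is ×0.6161, so the width becomes 796.00 × 0.6161 ≈ 490.40 px.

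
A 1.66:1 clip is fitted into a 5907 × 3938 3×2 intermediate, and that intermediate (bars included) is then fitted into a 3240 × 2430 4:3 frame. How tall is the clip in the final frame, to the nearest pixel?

Inside the 5907×3938 canvas the clip is width-limited at 5907.00 × 3558.43.
3×2 in 3240×2430: fills the width, so the intermediate becomes 3240.00 × 2160.00 — a scale of ×0.5485.
So the clip's height is 3558.43 × 0.5485 ≈ 1951.81.

1952 px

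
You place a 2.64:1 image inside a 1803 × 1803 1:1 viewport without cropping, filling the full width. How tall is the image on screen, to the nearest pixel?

683 px

That makes the image 682.95 px tall (1803 / 2.640).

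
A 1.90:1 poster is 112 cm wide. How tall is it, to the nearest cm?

59 cm

Height = 112 / 1.900 = 58.95.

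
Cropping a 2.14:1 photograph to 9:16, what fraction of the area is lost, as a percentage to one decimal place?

9:16 is narrower than 2.14:1, so the crop keeps the full height and trims the width.
(0.562)/(2.140) ≈ 0.263 of the area survives, leaving 73.71% discarded.

73.7%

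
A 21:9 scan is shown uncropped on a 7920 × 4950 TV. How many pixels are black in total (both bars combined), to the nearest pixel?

Since 2.333 > 1.600, the scan is width-limited.
Content height = 7920 × 9/21 ≈ 3394.2857 px.
Black = 4950 − 3394.2857 = 1555.7143 px.
Across the 7920-px span: 1555.7143 × 7920 ≈ 12321257 px.

12321257 pixels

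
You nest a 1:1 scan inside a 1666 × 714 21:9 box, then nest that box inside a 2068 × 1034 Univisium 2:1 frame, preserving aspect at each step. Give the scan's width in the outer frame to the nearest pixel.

886 px

First fit — 1:1 into 1666×714 spans the height: 714.00 × 714.00.
The 21:9 canvas is width-limited in 2068×1034, giving 2068.00 × 886.29; scale factor 1.2413.
The scan scales with it: width 714.00 × 1.2413 ≈ 886.29.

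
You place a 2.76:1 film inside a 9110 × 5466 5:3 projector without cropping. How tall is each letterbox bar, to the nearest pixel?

2.76:1 is wider than 5:3, so it spans the full width.
The film is 9110 / 2.760 ≈ 3300.72 px tall.
Black = 5466 − 3300.72 = 2165.28 px, or 1082.64 per bar.

1083 px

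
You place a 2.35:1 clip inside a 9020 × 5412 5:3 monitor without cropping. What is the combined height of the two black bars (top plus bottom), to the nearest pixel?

2.35:1 (2.350) > 5:3 (1.667), so the clip fills the width.
The clip is 9020 / 2.350 ≈ 3838.30 px tall.
Black = 5412 − 3838.30 = 1573.70 px.

1574 px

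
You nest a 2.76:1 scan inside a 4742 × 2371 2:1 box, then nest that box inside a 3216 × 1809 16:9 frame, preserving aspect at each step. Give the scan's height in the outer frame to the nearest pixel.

1165 px

2.76:1 in 4742×2371: fills the width, so the scan is 4742.00 × 1718.12.
Second fit — the 2:1 canvas into 3216×1809 spans the width: 3216.00 × 1608.00 (×0.6782 from 4742×2371).
So the scan's height is 1718.12 × 0.6782 ≈ 1165.22.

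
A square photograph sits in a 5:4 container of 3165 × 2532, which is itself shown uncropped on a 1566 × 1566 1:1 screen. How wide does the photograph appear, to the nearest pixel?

1253 px

Inside the 3165×2532 canvas the photograph is height-limited at 2532.00 × 2532.00.
Second fit — the 5:4 canvas into 1566×1566 spans the width: 1566.00 × 1252.80 (×0.4948 from 3165×2532).
Applying the same ×0.4948: 2532.00 → 1252.80.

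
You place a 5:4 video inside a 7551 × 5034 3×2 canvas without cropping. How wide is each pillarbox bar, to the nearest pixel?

Since 1.250 < 1.500, the video is height-limited.
Content width = 5034 × 5/4 ≈ 6292.50 px.
Leftover width: 7551 − 6292.50 = 1258.50 px → 629.25 each side.

629 px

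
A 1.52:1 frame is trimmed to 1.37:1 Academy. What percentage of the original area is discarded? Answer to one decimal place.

9.9%

The height stays; only width is cut (since 1.37:1 Academy is narrower than 1.52:1).
Area ratio = (1.370)/(1.520) = 90.13%; the remaining 9.87% is cropped out.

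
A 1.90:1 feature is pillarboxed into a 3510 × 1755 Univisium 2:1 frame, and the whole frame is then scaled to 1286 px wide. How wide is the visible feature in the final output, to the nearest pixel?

Fitted into 3510×1755, the feature spans the height; its width is 1755 × 1.900 ≈ 3334.50 px.
The frame scales by 1286/3510 = 0.3664; 3334.50 × 0.3664 ≈ 1221.70 px.

1222 px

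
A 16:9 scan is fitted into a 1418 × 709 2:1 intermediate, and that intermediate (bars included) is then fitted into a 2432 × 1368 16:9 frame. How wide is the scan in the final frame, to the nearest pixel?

First fit — 16:9 into 1418×709 spans the height: 1260.44 × 709.00.
2:1 in 2432×1368: fills the width, so the intermediate becomes 2432.00 × 1216.00 — a scale of ×1.7151.
The scan scales with it: width 1260.44 × 1.7151 ≈ 2161.78.

2162 px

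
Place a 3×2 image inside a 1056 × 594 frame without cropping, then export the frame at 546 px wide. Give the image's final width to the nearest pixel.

At 1056×594 the image is height-limited, so width = 594 × 3/2 ≈ 891.00 px.
Resizing to 546 px wide multiplies everything by 0.5170: 891.00 → 460.69 px.

461 px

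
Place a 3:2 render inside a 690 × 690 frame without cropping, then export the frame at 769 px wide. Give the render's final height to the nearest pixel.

At 690×690 the render is width-limited, so height = 690 × 2/3 ≈ 460.00 px.
The frame scales by 769/690 = 1.1145; 460.00 × 1.1145 ≈ 512.67 px.

513 px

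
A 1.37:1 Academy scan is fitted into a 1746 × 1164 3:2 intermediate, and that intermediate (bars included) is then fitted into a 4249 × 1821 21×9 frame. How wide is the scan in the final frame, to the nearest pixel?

Inside the 1746×1164 canvas the scan is height-limited at 1594.68 × 1164.00.
3:2 in 4249×1821: fills the height, so the intermediate becomes 2731.50 × 1821.00 — a scale of ×1.5644.
So the scan's width is 1594.68 × 1.5644 ≈ 2494.77.

2495 px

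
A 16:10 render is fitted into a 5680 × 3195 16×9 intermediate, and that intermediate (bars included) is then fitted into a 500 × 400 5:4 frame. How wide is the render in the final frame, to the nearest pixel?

First fit — 16:10 into 5680×3195 spans the height: 5112.00 × 3195.00.
The 16×9 canvas is width-limited in 500×400, giving 500.00 × 281.25; scale factor 0.0880.
Applying the same ×0.0880: 5112.00 → 450.00.

450 px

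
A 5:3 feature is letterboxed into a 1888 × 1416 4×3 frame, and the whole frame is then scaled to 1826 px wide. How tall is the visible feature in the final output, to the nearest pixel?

At 1888×1416 the feature is width-limited, so height = 1888 × 3/5 ≈ 1132.80 px.
Scaling 1888 → 1826 is ×0.9672, so the height becomes 1132.80 × 0.9672 ≈ 1095.60 px.

1096 px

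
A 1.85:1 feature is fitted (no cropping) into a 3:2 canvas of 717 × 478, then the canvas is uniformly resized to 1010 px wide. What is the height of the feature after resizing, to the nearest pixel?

546 px

In the 717×478 frame the feature fills the width: height = 717 / 1.850 ≈ 387.57 px.
Scaling 717 → 1010 is ×1.4086, so the height becomes 387.57 × 1.4086 ≈ 545.95 px.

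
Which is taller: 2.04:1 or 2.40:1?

2.04 and 2.4; 2.4 > 2.04. The smaller width-to-height ratio is the taller frame.

2.04:1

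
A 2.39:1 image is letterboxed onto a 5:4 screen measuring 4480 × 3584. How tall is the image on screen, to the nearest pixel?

1874 px

2.39:1 (2.390) > 5:4 (1.250), so the image fills the width.
The image is 4480 / 2.390 ≈ 1874.48 px tall.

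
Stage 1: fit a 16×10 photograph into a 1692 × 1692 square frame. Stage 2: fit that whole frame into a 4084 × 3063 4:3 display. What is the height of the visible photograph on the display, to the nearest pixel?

16×10 in 1692×1692: fills the width, so the photograph is 1692.00 × 1057.50.
square in 4084×3063: fills the height, so the intermediate becomes 3063.00 × 3063.00 — a scale of ×1.8103.
The photograph scales with it: height 1057.50 × 1.8103 ≈ 1914.38.

1914 px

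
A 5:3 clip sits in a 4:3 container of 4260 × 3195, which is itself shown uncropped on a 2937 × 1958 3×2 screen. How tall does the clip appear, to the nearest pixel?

First fit — 5:3 into 4260×3195 spans the width: 4260.00 × 2556.00.
4:3 in 2937×1958: fills the height, so the intermediate becomes 2610.67 × 1958.00 — a scale of ×0.6128.
The clip scales with it: height 2556.00 × 0.6128 ≈ 1566.40.

1566 px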